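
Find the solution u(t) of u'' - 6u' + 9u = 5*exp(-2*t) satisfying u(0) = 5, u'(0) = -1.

u = exp(-2*t)/5 + 24*exp(3*t)/5 - 15*t*exp(3*t)

Characteristic equation r² - 6r + 9 = 0 has discriminant (-6)² - 4·(9) = 0, so r = 3 is a repeated root.
Hence u_h = (C1 + C2*t)*exp(3*t).
Try u_p = A*exp(-2*t). Substituting into the equation and dividing by exp(-2*t) gives A = 1/5, so u_p = exp(-2*t)/5.
General solution: u = exp(-2*t)/5 + C1*exp(3*t) + C2*t*exp(3*t).
Apply the initial conditions: u(0) = 1/5 + C1 = 5 and u'(0) = -2/5 + C2 + 3*C1 = -1. Solving gives C1 = 24/5, C2 = -15.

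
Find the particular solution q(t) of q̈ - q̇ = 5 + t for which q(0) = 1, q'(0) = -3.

q = -2 - 6*t + 3*exp(t) - t**2/2

Characteristic equation r² - r = 0 factors as (r - 1)r = 0, so r = 1, 0.
Hence q_h = C1*exp(t) + C2.
Since 0 is a characteristic root (multiplicity 1), multiply the polynomial trial by t: try q_p = t*(A0 + A1*t). Substituting and matching coefficients of each power of t gives A0 = -6, A1 = -1/2, so q_p = -6*t - t^2/2.
General solution: q = C2 - 6*t - t^2/2 + C1*exp(t).
Apply the initial conditions: q(0) = C1 + C2 = 1 and q'(0) = -6 + C1 = -3. Solving gives C1 = 3, C2 = -2.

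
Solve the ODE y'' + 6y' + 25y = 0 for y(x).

Characteristic equation r² + 6r + 25 = 0 has discriminant (6)² - 4·(25) = -64 < 0, so r = -3 ± 4i.
Hence y_h = C1*cos(4*x)*exp(-3*x) + C2*exp(-3*x)*sin(4*x).

y = C1*cos(4*x)*exp(-3*x) + C2*exp(-3*x)*sin(4*x)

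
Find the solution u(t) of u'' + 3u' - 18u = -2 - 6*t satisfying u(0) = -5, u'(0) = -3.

u = 1/6 - 103*exp(3*t)/27 - 73*exp(-6*t)/54 + t/3

Characteristic equation r² + 3r - 18 = 0 factors as (r + 6)(r - 3) = 0, so r = -6, 3.
Hence u_h = C1*exp(-6*t) + C2*exp(3*t).
For the particular solution try u_p = A0 + A1*t. Substituting and matching coefficients of each power of t gives A0 = 1/6, A1 = 1/3, so u_p = 1/6 + t/3.
General solution: u = 1/6 + t/3 + C1*exp(-6*t) + C2*exp(3*t).
Apply the initial conditions: u(0) = 1/6 + C1 + C2 = -5 and u'(0) = 1/3 - 6*C1 + 3*C2 = -3. Solving gives C1 = -73/54, C2 = -103/27.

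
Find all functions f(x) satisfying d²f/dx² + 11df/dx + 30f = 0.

Characteristic equation r² + 11r + 30 = 0 factors as (r + 5)(r + 6) = 0, so r = -5, -6.
Hence f_h = C1*exp(-5*x) + C2*exp(-6*x).

f = C1*exp(-5*x) + C2*exp(-6*x)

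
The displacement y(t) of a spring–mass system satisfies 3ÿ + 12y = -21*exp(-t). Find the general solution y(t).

Divide through by 3: y'' + 4y = -7*exp(-t).
Characteristic equation r² + 4 = 0 has discriminant (0)² - 4·(4) = -16 < 0, so r = ± 2i.
Hence y_h = C1*cos(2*t) + C2*sin(2*t).
Try y_p = A*exp(-t). Substituting into the equation and dividing by exp(-t) gives A = -7/5, so y_p = -7*exp(-t)/5.

y = -7*exp(-t)/5 + C1*cos(2*t) + C2*sin(2*t)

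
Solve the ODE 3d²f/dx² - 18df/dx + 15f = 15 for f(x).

f = 1 + C1*exp(5*x) + C2*exp(x)

Divide through by 3: f'' - 6f' + 5f = 5.
Characteristic equation r² - 6r + 5 = 0 factors as (r - 5)(r - 1) = 0, so r = 5, 1.
Hence f_h = C1*exp(5*x) + C2*exp(x).
For the particular solution try f_p = A0. Substituting and matching coefficients of each power of x gives A0 = 1, so f_p = 1.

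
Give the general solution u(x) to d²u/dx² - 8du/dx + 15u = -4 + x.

u = -52/225 + x/15 + C1*exp(3*x) + C2*exp(5*x)

Characteristic equation r² - 8r + 15 = 0 factors as (r - 3)(r - 5) = 0, so r = 3, 5.
Hence u_h = C1*exp(3*x) + C2*exp(5*x).
For the particular solution try u_p = A0 + A1*x. Substituting and matching coefficients of each power of x gives A0 = -52/225, A1 = 1/15, so u_p = -52/225 + x/15.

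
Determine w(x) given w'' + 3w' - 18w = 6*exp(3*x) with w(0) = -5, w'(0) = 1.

w = -89*exp(3*x)/27 - 46*exp(-6*x)/27 + 2*x*exp(3*x)/3

Characteristic equation r² + 3r - 18 = 0 factors as (r - 3)(r + 6) = 0, so r = 3, -6.
Hence w_h = C1*exp(3*x) + C2*exp(-6*x).
Since exp(3*x) solves the homogeneous equation (r = 3 is a root of multiplicity 1), multiply the trial by x. Try w_p = A*x*exp(3*x). Substituting into the equation and dividing by exp(3*x) gives A = 2/3, so w_p = 2*x*exp(3*x)/3.
General solution: w = C1*exp(3*x) + C2*exp(-6*x) + 2*x*exp(3*x)/3.
Apply the initial conditions: w(0) = C1 + C2 = -5 and w'(0) = 2/3 - 6*C2 + 3*C1 = 1. Solving gives C1 = -89/27, C2 = -46/27.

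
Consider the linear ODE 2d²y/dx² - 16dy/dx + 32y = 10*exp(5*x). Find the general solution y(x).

y = 5*exp(5*x) + C1*exp(4*x) + C2*x*exp(4*x)

Divide through by 2: y'' - 8y' + 16y = 5*exp(5*x).
Characteristic equation r² - 8r + 16 = 0 has discriminant (-8)² - 4·(16) = 0, so r = 4 is a repeated root.
Hence y_h = (C1 + C2*x)*exp(4*x).
Try y_p = A*exp(5*x). Substituting into the equation and dividing by exp(5*x) gives A = 5, so y_p = 5*exp(5*x).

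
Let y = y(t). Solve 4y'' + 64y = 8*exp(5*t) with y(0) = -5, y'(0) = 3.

y = -207*cos(4*t)/41 + 2*exp(5*t)/41 + 113*sin(4*t)/164

Divide through by 4: y'' + 16y = 2*exp(5*t).
Characteristic equation r² + 16 = 0 has discriminant (0)² - 4·(16) = -64 < 0, so r = ± 4i.
Hence y_h = C1*cos(4*t) + C2*sin(4*t).
Try y_p = A*exp(5*t). Substituting into the equation and dividing by exp(5*t) gives A = 2/41, so y_p = 2*exp(5*t)/41.
General solution: y = 2*exp(5*t)/41 + C1*cos(4*t) + C2*sin(4*t).
Apply the initial conditions: y(0) = 2/41 + C1 = -5 and y'(0) = 10/41 + 4*C2 = 3. Solving gives C1 = -207/41, C2 = 113/164.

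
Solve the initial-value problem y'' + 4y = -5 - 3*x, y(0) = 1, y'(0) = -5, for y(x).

Characteristic equation r² + 4 = 0 has discriminant (0)² - 4·(4) = -16 < 0, so r = ± 2i.
Hence y_h = C1*cos(2*x) + C2*sin(2*x).
For the particular solution try y_p = A0 + A1*x. Substituting and matching coefficients of each power of x gives A0 = -5/4, A1 = -3/4, so y_p = -5/4 - 3*x/4.
General solution: y = -5/4 - 3*x/4 + C1*cos(2*x) + C2*sin(2*x).
Apply the initial conditions: y(0) = -5/4 + C1 = 1 and y'(0) = -3/4 + 2*C2 = -5. Solving gives C1 = 9/4, C2 = -17/8.

y = -5/4 - 17*sin(2*x)/8 - 3*x/4 + 9*cos(2*x)/4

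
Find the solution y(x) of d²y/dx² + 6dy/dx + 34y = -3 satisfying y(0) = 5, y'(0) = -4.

y = -3/34 + 173*cos(5*x)*exp(-3*x)/34 + 383*exp(-3*x)*sin(5*x)/170

Characteristic equation r² + 6r + 34 = 0 has discriminant (6)² - 4·(34) = -100 < 0, so r = -3 ± 5i.
Hence y_h = C1*cos(5*x)*exp(-3*x) + C2*exp(-3*x)*sin(5*x).
For the particular solution try y_p = A0. Substituting and matching coefficients of each power of x gives A0 = -3/34, so y_p = -3/34.
General solution: y = -3/34 + C1*cos(5*x)*exp(-3*x) + C2*exp(-3*x)*sin(5*x).
Apply the initial conditions: y(0) = -3/34 + C1 = 5 and y'(0) = -3*C1 + 5*C2 = -4. Solving gives C1 = 173/34, C2 = 383/170.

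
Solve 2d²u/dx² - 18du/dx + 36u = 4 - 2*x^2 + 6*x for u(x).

Divide through by 2: u'' - 9u' + 18u = 2 - x^2 + 3*x.
Characteristic equation r² - 9r + 18 = 0 factors as (r - 6)(r - 3) = 0, so r = 6, 3.
Hence u_h = C1*exp(6*x) + C2*exp(3*x).
For the particular solution try u_p = A0 + A1*x + A2*x^2. Substituting and matching coefficients of each power of x gives A0 = 14/81, A1 = 1/9, A2 = -1/18, so u_p = 14/81 - x^2/18 + x/9.

u = 14/81 - x**2/18 + x/9 + C1*exp(6*x) + C2*exp(3*x)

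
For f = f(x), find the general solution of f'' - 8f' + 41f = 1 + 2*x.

Characteristic equation r² - 8r + 41 = 0 has discriminant (-8)² - 4·(41) = -100 < 0, so r = 4 ± 5i.
Hence f_h = C1*cos(5*x)*exp(4*x) + C2*exp(4*x)*sin(5*x).
For the particular solution try f_p = A0 + A1*x. Substituting and matching coefficients of each power of x gives A0 = 57/1681, A1 = 2/41, so f_p = 57/1681 + 2*x/41.

f = 57/1681 + 2*x/41 + C1*cos(5*x)*exp(4*x) + C2*exp(4*x)*sin(5*x)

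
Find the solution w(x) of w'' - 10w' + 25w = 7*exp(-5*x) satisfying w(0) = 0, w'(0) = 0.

Characteristic equation r² - 10r + 25 = 0 has discriminant (-10)² - 4·(25) = 0, so r = 5 is a repeated root.
Hence w_h = (C1 + C2*x)*exp(5*x).
Try w_p = A*exp(-5*x). Substituting into the equation and dividing by exp(-5*x) gives A = 7/100, so w_p = 7*exp(-5*x)/100.
General solution: w = 7*exp(-5*x)/100 + C1*exp(5*x) + C2*x*exp(5*x).
Apply the initial conditions: w(0) = 7/100 + C1 = 0 and w'(0) = -7/20 + C2 + 5*C1 = 0. Solving gives C1 = -7/100, C2 = 7/10.

w = -7*exp(5*x)/100 + 7*exp(-5*x)/100 + 7*x*exp(5*x)/10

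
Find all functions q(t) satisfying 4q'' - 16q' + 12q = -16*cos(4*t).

Divide through by 4: q'' - 4q' + 3q = -4*cos(4*t).
Characteristic equation r² - 4r + 3 = 0 factors as (r - 3)(r - 1) = 0, so r = 3, 1.
Hence q_h = C1*exp(3*t) + C2*exp(t).
Try q_p = A*cos(4*t) + B*sin(4*t). Substituting and equating the coefficients of cos(4t) and sin(4t) gives A = 52/425, B = 64/425, so q_p = 52*cos(4*t)/425 + 64*sin(4*t)/425.

q = 52*cos(4*t)/425 + 64*sin(4*t)/425 + C1*exp(3*t) + C2*exp(t)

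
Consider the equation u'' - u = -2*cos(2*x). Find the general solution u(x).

Characteristic equation r² - 1 = 0 factors as (r + 1)(r - 1) = 0, so r = -1, 1.
Hence u_h = C1*exp(-x) + C2*exp(x).
Try u_p = A*cos(2*x) + B*sin(2*x). Substituting and equating the coefficients of cos(2x) and sin(2x) gives A = 2/5, B = 0, so u_p = 2*cos(2*x)/5.

u = 2*cos(2*x)/5 + C1*exp(-x) + C2*exp(x)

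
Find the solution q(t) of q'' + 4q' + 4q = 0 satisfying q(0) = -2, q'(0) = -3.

Characteristic equation r² + 4r + 4 = 0 has discriminant (4)² - 4·(4) = 0, so r = -2 is a repeated root.
Hence q_h = (C1 + C2*t)*exp(-2*t).
Apply the initial conditions: q(0) = C1 = -2 and q'(0) = C2 - 2*C1 = -3. Solving gives C1 = -2, C2 = -7.

q = -2*exp(-2*t) - 7*t*exp(-2*t)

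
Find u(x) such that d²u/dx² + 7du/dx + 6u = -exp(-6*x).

u = C1*exp(-6*x) + C2*exp(-x) + x*exp(-6*x)/5

Characteristic equation r² + 7r + 6 = 0 factors as (r + 6)(r + 1) = 0, so r = -6, -1.
Hence u_h = C1*exp(-6*x) + C2*exp(-x).
Since exp(-6*x) solves the homogeneous equation (r = -6 is a root of multiplicity 1), multiply the trial by x. Try u_p = A*x*exp(-6*x). Substituting into the equation and dividing by exp(-6*x) gives A = 1/5, so u_p = x*exp(-6*x)/5.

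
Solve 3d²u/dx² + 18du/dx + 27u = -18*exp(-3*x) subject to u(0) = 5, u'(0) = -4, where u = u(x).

u = 5*exp(-3*x) - 3*x**2*exp(-3*x) + 11*x*exp(-3*x)

Divide through by 3: u'' + 6u' + 9u = -6*exp(-3*x).
Characteristic equation r² + 6r + 9 = 0 has discriminant (6)² - 4·(9) = 0, so r = -3 is a repeated root.
Hence u_h = (C1 + C2*x)*exp(-3*x).
Since exp(-3*x) solves the homogeneous equation (r = -3 is a root of multiplicity 2), multiply the trial by x^2. Try u_p = A*x^2*exp(-3*x). Substituting into the equation and dividing by exp(-3*x) gives A = -3, so u_p = -3*x^2*exp(-3*x).
General solution: u = C1*exp(-3*x) - 3*x^2*exp(-3*x) + C2*x*exp(-3*x).
Apply the initial conditions: u(0) = C1 = 5 and u'(0) = C2 - 3*C1 = -4. Solving gives C1 = 5, C2 = 11.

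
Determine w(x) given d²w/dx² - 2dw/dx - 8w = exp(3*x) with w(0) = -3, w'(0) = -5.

Characteristic equation r² - 2r - 8 = 0 factors as (r - 4)(r + 2) = 0, so r = 4, -2.
Hence w_h = C1*exp(4*x) + C2*exp(-2*x).
Try w_p = A*exp(3*x). Substituting into the equation and dividing by exp(3*x) gives A = -1/5, so w_p = -exp(3*x)/5.
General solution: w = -exp(3*x)/5 + C1*exp(4*x) + C2*exp(-2*x).
Apply the initial conditions: w(0) = -1/5 + C1 + C2 = -3 and w'(0) = -3/5 - 2*C2 + 4*C1 = -5. Solving gives C1 = -5/3, C2 = -17/15.

w = -17*exp(-2*x)/15 - 5*exp(4*x)/3 - exp(3*x)/5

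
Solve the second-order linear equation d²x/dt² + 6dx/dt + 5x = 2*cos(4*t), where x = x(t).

x = -22*cos(4*t)/697 + 48*sin(4*t)/697 + C1*exp(-t) + C2*exp(-5*t)

Characteristic equation r² + 6r + 5 = 0 factors as (r + 1)(r + 5) = 0, so r = -1, -5.
Hence x_h = C1*exp(-t) + C2*exp(-5*t).
Try x_p = A*cos(4*t) + B*sin(4*t). Substituting and equating the coefficients of cos(4t) and sin(4t) gives A = -22/697, B = 48/697, so x_p = -22*cos(4*t)/697 + 48*sin(4*t)/697.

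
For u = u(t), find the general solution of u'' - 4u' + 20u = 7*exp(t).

Characteristic equation r² - 4r + 20 = 0 has discriminant (-4)² - 4·(20) = -64 < 0, so r = 2 ± 4i.
Hence u_h = C1*cos(4*t)*exp(2*t) + C2*exp(2*t)*sin(4*t).
Try u_p = A*exp(t). Substituting into the equation and dividing by exp(t) gives A = 7/17, so u_p = 7*exp(t)/17.

u = 7*exp(t)/17 + C1*cos(4*t)*exp(2*t) + C2*exp(2*t)*sin(4*t)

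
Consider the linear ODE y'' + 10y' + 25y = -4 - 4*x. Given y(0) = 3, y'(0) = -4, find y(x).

Characteristic equation r² + 10r + 25 = 0 has discriminant (10)² - 4·(25) = 0, so r = -5 is a repeated root.
Hence y_h = (C1 + C2*x)*exp(-5*x).
For the particular solution try y_p = A0 + A1*x. Substituting and matching coefficients of each power of x gives A0 = -12/125, A1 = -4/25, so y_p = -12/125 - 4*x/25.
General solution: y = -12/125 - 4*x/25 + C1*exp(-5*x) + C2*x*exp(-5*x).
Apply the initial conditions: y(0) = -12/125 + C1 = 3 and y'(0) = -4/25 + C2 - 5*C1 = -4. Solving gives C1 = 387/125, C2 = 291/25.

y = -12/125 - 4*x/25 + 387*exp(-5*x)/125 + 291*x*exp(-5*x)/25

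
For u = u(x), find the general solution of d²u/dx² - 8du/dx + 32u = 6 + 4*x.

Characteristic equation r² - 8r + 32 = 0 has discriminant (-8)² - 4·(32) = -64 < 0, so r = 4 ± 4i.
Hence u_h = C1*cos(4*x)*exp(4*x) + C2*exp(4*x)*sin(4*x).
For the particular solution try u_p = A0 + A1*x. Substituting and matching coefficients of each power of x gives A0 = 7/32, A1 = 1/8, so u_p = 7/32 + x/8.

u = 7/32 + x/8 + C1*cos(4*x)*exp(4*x) + C2*exp(4*x)*sin(4*x)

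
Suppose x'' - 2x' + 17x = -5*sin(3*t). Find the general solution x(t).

Characteristic equation r² - 2r + 17 = 0 has discriminant (-2)² - 4·(17) = -64 < 0, so r = 1 ± 4i.
Hence x_h = C1*cos(4*t)*exp(t) + C2*exp(t)*sin(4*t).
Try x_p = A*cos(3*t) + B*sin(3*t). Substituting and equating the coefficients of cos(3t) and sin(3t) gives A = -3/10, B = -2/5, so x_p = -3*cos(3*t)/10 - 2*sin(3*t)/5.

x = -3*cos(3*t)/10 - 2*sin(3*t)/5 + C1*cos(4*t)*exp(t) + C2*exp(t)*sin(4*t)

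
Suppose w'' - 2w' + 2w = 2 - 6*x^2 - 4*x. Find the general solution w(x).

Characteristic equation r² - 2r + 2 = 0 has discriminant (-2)² - 4·(2) = -4 < 0, so r = 1 ± i.
Hence w_h = C1*cos(x)*exp(x) + C2*exp(x)*sin(x).
For the particular solution try w_p = A0 + A1*x + A2*x^2. Substituting and matching coefficients of each power of x gives A0 = -4, A1 = -8, A2 = -3, so w_p = -4 - 8*x - 3*x^2.

w = -4 - 8*x - 3*x**2 + C1*cos(x)*exp(x) + C2*exp(x)*sin(x)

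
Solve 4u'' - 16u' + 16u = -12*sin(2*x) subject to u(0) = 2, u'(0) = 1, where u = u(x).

u = -3*cos(2*x)/8 + 19*exp(2*x)/8 - 15*x*exp(2*x)/4

Divide through by 4: u'' - 4u' + 4u = -3*sin(2*x).
Characteristic equation r² - 4r + 4 = 0 has discriminant (-4)² - 4·(4) = 0, so r = 2 is a repeated root.
Hence u_h = (C1 + C2*x)*exp(2*x).
Try u_p = A*cos(2*x) + B*sin(2*x). Substituting and equating the coefficients of cos(2x) and sin(2x) gives A = -3/8, B = 0, so u_p = -3*cos(2*x)/8.
General solution: u = -3*cos(2*x)/8 + C1*exp(2*x) + C2*x*exp(2*x).
Apply the initial conditions: u(0) = -3/8 + C1 = 2 and u'(0) = C2 + 2*C1 = 1. Solving gives C1 = 19/8, C2 = -15/4.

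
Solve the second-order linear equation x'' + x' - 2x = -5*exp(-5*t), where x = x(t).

x = -5*exp(-5*t)/18 + C1*exp(t) + C2*exp(-2*t)

Characteristic equation r² + r - 2 = 0 factors as (r - 1)(r + 2) = 0, so r = 1, -2.
Hence x_h = C1*exp(t) + C2*exp(-2*t).
Try x_p = A*exp(-5*t). Substituting into the equation and dividing by exp(-5*t) gives A = -5/18, so x_p = -5*exp(-5*t)/18.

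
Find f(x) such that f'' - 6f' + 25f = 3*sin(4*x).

f = 3*sin(4*x)/73 + 8*cos(4*x)/73 + C1*cos(4*x)*exp(3*x) + C2*exp(3*x)*sin(4*x)

Characteristic equation r² - 6r + 25 = 0 has discriminant (-6)² - 4·(25) = -64 < 0, so r = 3 ± 4i.
Hence f_h = C1*cos(4*x)*exp(3*x) + C2*exp(3*x)*sin(4*x).
Try f_p = A*cos(4*x) + B*sin(4*x). Substituting and equating the coefficients of cos(4x) and sin(4x) gives A = 8/73, B = 3/73, so f_p = 3*sin(4*x)/73 + 8*cos(4*x)/73.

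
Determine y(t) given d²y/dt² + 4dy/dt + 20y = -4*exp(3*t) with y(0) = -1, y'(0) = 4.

Characteristic equation r² + 4r + 20 = 0 has discriminant (4)² - 4·(20) = -64 < 0, so r = -2 ± 4i.
Hence y_h = C1*cos(4*t)*exp(-2*t) + C2*exp(-2*t)*sin(4*t).
Try y_p = A*exp(3*t). Substituting into the equation and dividing by exp(3*t) gives A = -4/41, so y_p = -4*exp(3*t)/41.
General solution: y = -4*exp(3*t)/41 + C1*cos(4*t)*exp(-2*t) + C2*exp(-2*t)*sin(4*t).
Apply the initial conditions: y(0) = -4/41 + C1 = -1 and y'(0) = -12/41 - 2*C1 + 4*C2 = 4. Solving gives C1 = -37/41, C2 = 51/82.

y = -4*exp(3*t)/41 - 37*cos(4*t)*exp(-2*t)/41 + 51*exp(-2*t)*sin(4*t)/82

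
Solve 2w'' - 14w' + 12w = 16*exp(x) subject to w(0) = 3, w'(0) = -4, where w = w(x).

Divide through by 2: w'' - 7w' + 6w = 8*exp(x).
Characteristic equation r² - 7r + 6 = 0 factors as (r - 6)(r - 1) = 0, so r = 6, 1.
Hence w_h = C1*exp(6*x) + C2*exp(x).
Since exp(x) solves the homogeneous equation (r = 1 is a root of multiplicity 1), multiply the trial by x. Try w_p = A*x*exp(x). Substituting into the equation and dividing by exp(x) gives A = -8/5, so w_p = -8*x*exp(x)/5.
General solution: w = C1*exp(6*x) + C2*exp(x) - 8*x*exp(x)/5.
Apply the initial conditions: w(0) = C1 + C2 = 3 and w'(0) = -8/5 + C2 + 6*C1 = -4. Solving gives C1 = -27/25, C2 = 102/25.

w = -27*exp(6*x)/25 + 102*exp(x)/25 - 8*x*exp(x)/5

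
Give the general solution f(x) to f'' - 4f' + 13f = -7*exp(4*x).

f = -7*exp(4*x)/13 + C1*cos(3*x)*exp(2*x) + C2*exp(2*x)*sin(3*x)

Characteristic equation r² - 4r + 13 = 0 has discriminant (-4)² - 4·(13) = -36 < 0, so r = 2 ± 3i.
Hence f_h = C1*cos(3*x)*exp(2*x) + C2*exp(2*x)*sin(3*x).
Try f_p = A*exp(4*x). Substituting into the equation and dividing by exp(4*x) gives A = -7/13, so f_p = -7*exp(4*x)/13.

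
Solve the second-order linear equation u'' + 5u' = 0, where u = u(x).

u = C2 + C1*exp(-5*x)

Characteristic equation r² + 5r = 0 factors as (r + 5)r = 0, so r = -5, 0.
Hence u_h = C1*exp(-5*x) + C2.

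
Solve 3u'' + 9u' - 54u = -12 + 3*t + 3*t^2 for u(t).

Divide through by 3: u'' + 3u' - 18u = -4 + t + t^2.
Characteristic equation r² + 3r - 18 = 0 factors as (r - 3)(r + 6) = 0, so r = 3, -6.
Hence u_h = C1*exp(3*t) + C2*exp(-6*t).
For the particular solution try u_p = A0 + A1*t + A2*t^2. Substituting and matching coefficients of each power of t gives A0 = 11/54, A1 = -2/27, A2 = -1/18, so u_p = 11/54 - 2*t/27 - t^2/18.

u = 11/54 - 2*t/27 - t**2/18 + C1*exp(3*t) + C2*exp(-6*t)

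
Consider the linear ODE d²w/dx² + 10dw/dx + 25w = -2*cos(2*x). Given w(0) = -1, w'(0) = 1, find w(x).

Characteristic equation r² + 10r + 25 = 0 has discriminant (10)² - 4·(25) = 0, so r = -5 is a repeated root.
Hence w_h = (C1 + C2*x)*exp(-5*x).
Try w_p = A*cos(2*x) + B*sin(2*x). Substituting and equating the coefficients of cos(2x) and sin(2x) gives A = -42/841, B = -40/841, so w_p = -42*cos(2*x)/841 - 40*sin(2*x)/841.
General solution: w = -42*cos(2*x)/841 - 40*sin(2*x)/841 + C1*exp(-5*x) + C2*x*exp(-5*x).
Apply the initial conditions: w(0) = -42/841 + C1 = -1 and w'(0) = -80/841 + C2 - 5*C1 = 1. Solving gives C1 = -799/841, C2 = -106/29.

w = -799*exp(-5*x)/841 - 42*cos(2*x)/841 - 40*sin(2*x)/841 - 106*x*exp(-5*x)/29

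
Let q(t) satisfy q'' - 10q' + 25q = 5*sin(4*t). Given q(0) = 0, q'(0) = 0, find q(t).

q = -200*exp(5*t)/1681 + 45*sin(4*t)/1681 + 200*cos(4*t)/1681 + 20*t*exp(5*t)/41

Characteristic equation r² - 10r + 25 = 0 has discriminant (-10)² - 4·(25) = 0, so r = 5 is a repeated root.
Hence q_h = (C1 + C2*t)*exp(5*t).
Try q_p = A*cos(4*t) + B*sin(4*t). Substituting and equating the coefficients of cos(4t) and sin(4t) gives A = 200/1681, B = 45/1681, so q_p = 45*sin(4*t)/1681 + 200*cos(4*t)/1681.
General solution: q = 45*sin(4*t)/1681 + 200*cos(4*t)/1681 + C1*exp(5*t) + C2*t*exp(5*t).
Apply the initial conditions: q(0) = 200/1681 + C1 = 0 and q'(0) = 180/1681 + C2 + 5*C1 = 0. Solving gives C1 = -200/1681, C2 = 20/41.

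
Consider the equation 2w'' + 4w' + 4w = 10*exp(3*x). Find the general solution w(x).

w = 5*exp(3*x)/17 + C1*cos(x)*exp(-x) + C2*exp(-x)*sin(x)

Divide through by 2: w'' + 2w' + 2w = 5*exp(3*x).
Characteristic equation r² + 2r + 2 = 0 has discriminant (2)² - 4·(2) = -4 < 0, so r = -1 ± i.
Hence w_h = C1*cos(x)*exp(-x) + C2*exp(-x)*sin(x).
Try w_p = A*exp(3*x). Substituting into the equation and dividing by exp(3*x) gives A = 5/17, so w_p = 5*exp(3*x)/17.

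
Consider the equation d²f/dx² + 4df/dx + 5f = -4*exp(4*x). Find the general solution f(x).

f = -4*exp(4*x)/37 + C1*cos(x)*exp(-2*x) + C2*exp(-2*x)*sin(x)

Characteristic equation r² + 4r + 5 = 0 has discriminant (4)² - 4·(5) = -4 < 0, so r = -2 ± i.
Hence f_h = C1*cos(x)*exp(-2*x) + C2*exp(-2*x)*sin(x).
Try f_p = A*exp(4*x). Substituting into the equation and dividing by exp(4*x) gives A = -4/37, so f_p = -4*exp(4*x)/37.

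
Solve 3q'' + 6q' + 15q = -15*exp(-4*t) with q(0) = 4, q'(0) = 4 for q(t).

Divide through by 3: q'' + 2q' + 5q = -5*exp(-4*t).
Characteristic equation r² + 2r + 5 = 0 has discriminant (2)² - 4·(5) = -16 < 0, so r = -1 ± 2i.
Hence q_h = C1*cos(2*t)*exp(-t) + C2*exp(-t)*sin(2*t).
Try q_p = A*exp(-4*t). Substituting into the equation and dividing by exp(-4*t) gives A = -5/13, so q_p = -5*exp(-4*t)/13.
General solution: q = -5*exp(-4*t)/13 + C1*cos(2*t)*exp(-t) + C2*exp(-t)*sin(2*t).
Apply the initial conditions: q(0) = -5/13 + C1 = 4 and q'(0) = 20/13 - C1 + 2*C2 = 4. Solving gives C1 = 57/13, C2 = 89/26.

q = -5*exp(-4*t)/13 + 57*cos(2*t)*exp(-t)/13 + 89*exp(-t)*sin(2*t)/26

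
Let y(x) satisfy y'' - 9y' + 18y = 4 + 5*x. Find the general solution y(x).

Characteristic equation r² - 9r + 18 = 0 factors as (r - 3)(r - 6) = 0, so r = 3, 6.
Hence y_h = C1*exp(3*x) + C2*exp(6*x).
For the particular solution try y_p = A0 + A1*x. Substituting and matching coefficients of each power of x gives A0 = 13/36, A1 = 5/18, so y_p = 13/36 + 5*x/18.

y = 13/36 + 5*x/18 + C1*exp(3*x) + C2*exp(6*x)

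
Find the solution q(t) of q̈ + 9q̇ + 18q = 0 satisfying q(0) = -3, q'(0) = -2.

q = -20*exp(-3*t)/3 + 11*exp(-6*t)/3

Characteristic equation r² + 9r + 18 = 0 factors as (r + 6)(r + 3) = 0, so r = -6, -3.
Hence q_h = C1*exp(-6*t) + C2*exp(-3*t).
Apply the initial conditions: q(0) = C1 + C2 = -3 and q'(0) = -6*C1 - 3*C2 = -2. Solving gives C1 = 11/3, C2 = -20/3.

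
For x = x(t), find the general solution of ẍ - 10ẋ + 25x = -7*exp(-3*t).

x = -7*exp(-3*t)/64 + C1*exp(5*t) + C2*t*exp(5*t)

Characteristic equation r² - 10r + 25 = 0 has discriminant (-10)² - 4·(25) = 0, so r = 5 is a repeated root.
Hence x_h = (C1 + C2*t)*exp(5*t).
Try x_p = A*exp(-3*t). Substituting into the equation and dividing by exp(-3*t) gives A = -7/64, so x_p = -7*exp(-3*t)/64.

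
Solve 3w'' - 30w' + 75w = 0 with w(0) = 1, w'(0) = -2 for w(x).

w = -7*x*exp(5*x) + exp(5*x)

Divide through by 3: w'' - 10w' + 25w = 0.
Characteristic equation r² - 10r + 25 = 0 has discriminant (-10)² - 4·(25) = 0, so r = 5 is a repeated root.
Hence w_h = (C1 + C2*x)*exp(5*x).
Apply the initial conditions: w(0) = C1 = 1 and w'(0) = C2 + 5*C1 = -2. Solving gives C1 = 1, C2 = -7.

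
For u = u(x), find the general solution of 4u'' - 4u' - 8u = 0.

Divide through by 4: u'' - u' - 2u = 0.
Characteristic equation r² - r - 2 = 0 factors as (r - 2)(r + 1) = 0, so r = 2, -1.
Hence u_h = C1*exp(2*x) + C2*exp(-x).

u = C1*exp(2*x) + C2*exp(-x)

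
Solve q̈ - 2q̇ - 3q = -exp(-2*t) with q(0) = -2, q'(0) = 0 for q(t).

q = -11*exp(3*t)/20 - 5*exp(-t)/4 - exp(-2*t)/5

Characteristic equation r² - 2r - 3 = 0 factors as (r - 3)(r + 1) = 0, so r = 3, -1.
Hence q_h = C1*exp(3*t) + C2*exp(-t).
Try q_p = A*exp(-2*t). Substituting into the equation and dividing by exp(-2*t) gives A = -1/5, so q_p = -exp(-2*t)/5.
General solution: q = -exp(-2*t)/5 + C1*exp(3*t) + C2*exp(-t).
Apply the initial conditions: q(0) = -1/5 + C1 + C2 = -2 and q'(0) = 2/5 - C2 + 3*C1 = 0. Solving gives C1 = -11/20, C2 = -5/4.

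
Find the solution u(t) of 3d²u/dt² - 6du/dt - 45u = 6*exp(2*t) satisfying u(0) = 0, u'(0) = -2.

u = -2*exp(2*t)/15 - exp(5*t)/6 + 3*exp(-3*t)/10

Divide through by 3: u'' - 2u' - 15u = 2*exp(2*t).
Characteristic equation r² - 2r - 15 = 0 factors as (r + 3)(r - 5) = 0, so r = -3, 5.
Hence u_h = C1*exp(-3*t) + C2*exp(5*t).
Try u_p = A*exp(2*t). Substituting into the equation and dividing by exp(2*t) gives A = -2/15, so u_p = -2*exp(2*t)/15.
General solution: u = -2*exp(2*t)/15 + C1*exp(-3*t) + C2*exp(5*t).
Apply the initial conditions: u(0) = -2/15 + C1 + C2 = 0 and u'(0) = -4/15 - 3*C1 + 5*C2 = -2. Solving gives C1 = 3/10, C2 = -1/6.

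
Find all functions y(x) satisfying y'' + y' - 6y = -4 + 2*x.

y = 11/18 - x/3 + C1*exp(2*x) + C2*exp(-3*x)

Characteristic equation r² + r - 6 = 0 factors as (r - 2)(r + 3) = 0, so r = 2, -3.
Hence y_h = C1*exp(2*x) + C2*exp(-3*x).
For the particular solution try y_p = A0 + A1*x. Substituting and matching coefficients of each power of x gives A0 = 11/18, A1 = -1/3, so y_p = 11/18 - x/3.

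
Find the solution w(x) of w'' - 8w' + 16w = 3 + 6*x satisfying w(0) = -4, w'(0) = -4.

w = 3/8 - 35*exp(4*x)/8 + 3*x/8 + 105*x*exp(4*x)/8

Characteristic equation r² - 8r + 16 = 0 has discriminant (-8)² - 4·(16) = 0, so r = 4 is a repeated root.
Hence w_h = (C1 + C2*x)*exp(4*x).
For the particular solution try w_p = A0 + A1*x. Substituting and matching coefficients of each power of x gives A0 = 3/8, A1 = 3/8, so w_p = 3/8 + 3*x/8.
General solution: w = 3/8 + 3*x/8 + C1*exp(4*x) + C2*x*exp(4*x).
Apply the initial conditions: w(0) = 3/8 + C1 = -4 and w'(0) = 3/8 + C2 + 4*C1 = -4. Solving gives C1 = -35/8, C2 = 105/8.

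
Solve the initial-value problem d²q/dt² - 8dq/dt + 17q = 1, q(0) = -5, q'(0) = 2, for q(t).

q = 1/17 - 86*cos(t)*exp(4*t)/17 + 378*exp(4*t)*sin(t)/17

Characteristic equation r² - 8r + 17 = 0 has discriminant (-8)² - 4·(17) = -4 < 0, so r = 4 ± i.
Hence q_h = C1*cos(t)*exp(4*t) + C2*exp(4*t)*sin(t).
For the particular solution try q_p = A0. Substituting and matching coefficients of each power of t gives A0 = 1/17, so q_p = 1/17.
General solution: q = 1/17 + C1*cos(t)*exp(4*t) + C2*exp(4*t)*sin(t).
Apply the initial conditions: q(0) = 1/17 + C1 = -5 and q'(0) = C2 + 4*C1 = 2. Solving gives C1 = -86/17, C2 = 378/17.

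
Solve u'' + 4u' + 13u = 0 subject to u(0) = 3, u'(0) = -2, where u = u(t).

Characteristic equation r² + 4r + 13 = 0 has discriminant (4)² - 4·(13) = -36 < 0, so r = -2 ± 3i.
Hence u_h = C1*cos(3*t)*exp(-2*t) + C2*exp(-2*t)*sin(3*t).
Apply the initial conditions: u(0) = C1 = 3 and u'(0) = -2*C1 + 3*C2 = -2. Solving gives C1 = 3, C2 = 4/3.

u = 3*cos(3*t)*exp(-2*t) + 4*exp(-2*t)*sin(3*t)/3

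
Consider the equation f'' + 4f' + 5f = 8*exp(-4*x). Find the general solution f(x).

Characteristic equation r² + 4r + 5 = 0 has discriminant (4)² - 4·(5) = -4 < 0, so r = -2 ± i.
Hence f_h = C1*cos(x)*exp(-2*x) + C2*exp(-2*x)*sin(x).
Try f_p = A*exp(-4*x). Substituting into the equation and dividing by exp(-4*x) gives A = 8/5, so f_p = 8*exp(-4*x)/5.

f = 8*exp(-4*x)/5 + C1*cos(x)*exp(-2*x) + C2*exp(-2*x)*sin(x)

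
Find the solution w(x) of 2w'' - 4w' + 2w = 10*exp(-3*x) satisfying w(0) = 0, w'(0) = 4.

Divide through by 2: w'' - 2w' + w = 5*exp(-3*x).
Characteristic equation r² - 2r + 1 = 0 has discriminant (-2)² - 4·(1) = 0, so r = 1 is a repeated root.
Hence w_h = (C1 + C2*x)*exp(x).
Try w_p = A*exp(-3*x). Substituting into the equation and dividing by exp(-3*x) gives A = 5/16, so w_p = 5*exp(-3*x)/16.
General solution: w = 5*exp(-3*x)/16 + C1*exp(x) + C2*x*exp(x).
Apply the initial conditions: w(0) = 5/16 + C1 = 0 and w'(0) = -15/16 + C1 + C2 = 4. Solving gives C1 = -5/16, C2 = 21/4.

w = -5*exp(x)/16 + 5*exp(-3*x)/16 + 21*x*exp(x)/4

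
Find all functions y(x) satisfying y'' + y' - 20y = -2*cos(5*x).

Characteristic equation r² + r - 20 = 0 factors as (r - 4)(r + 5) = 0, so r = 4, -5.
Hence y_h = C1*exp(4*x) + C2*exp(-5*x).
Try y_p = A*cos(5*x) + B*sin(5*x). Substituting and equating the coefficients of cos(5x) and sin(5x) gives A = 9/205, B = -1/205, so y_p = -sin(5*x)/205 + 9*cos(5*x)/205.

y = -sin(5*x)/205 + 9*cos(5*x)/205 + C1*exp(4*x) + C2*exp(-5*x)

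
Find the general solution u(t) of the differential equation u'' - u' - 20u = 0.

Characteristic equation r² - r - 20 = 0 factors as (r + 4)(r - 5) = 0, so r = -4, 5.
Hence u_h = C1*exp(-4*t) + C2*exp(5*t).

u = C1*exp(-4*t) + C2*exp(5*t)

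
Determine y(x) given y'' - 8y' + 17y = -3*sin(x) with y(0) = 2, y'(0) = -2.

y = -3*sin(x)/20 - 3*cos(x)/40 - 203*exp(4*x)*sin(x)/20 + 83*cos(x)*exp(4*x)/40

Characteristic equation r² - 8r + 17 = 0 has discriminant (-8)² - 4·(17) = -4 < 0, so r = 4 ± i.
Hence y_h = C1*cos(x)*exp(4*x) + C2*exp(4*x)*sin(x).
Try y_p = A*cos(x) + B*sin(x). Substituting and equating the coefficients of cos(x) and sin(x) gives A = -3/40, B = -3/20, so y_p = -3*sin(x)/20 - 3*cos(x)/40.
General solution: y = -3*sin(x)/20 - 3*cos(x)/40 + C1*cos(x)*exp(4*x) + C2*exp(4*x)*sin(x).
Apply the initial conditions: y(0) = -3/40 + C1 = 2 and y'(0) = -3/20 + C2 + 4*C1 = -2. Solving gives C1 = 83/40, C2 = -203/20.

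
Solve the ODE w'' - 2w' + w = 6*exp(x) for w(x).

Characteristic equation r² - 2r + 1 = 0 has discriminant (-2)² - 4·(1) = 0, so r = 1 is a repeated root.
Hence w_h = (C1 + C2*x)*exp(x).
Since exp(x) solves the homogeneous equation (r = 1 is a root of multiplicity 2), multiply the trial by x^2. Try w_p = A*x^2*exp(x). Substituting into the equation and dividing by exp(x) gives A = 3, so w_p = 3*x^2*exp(x).

w = C1*exp(x) + 3*x**2*exp(x) + C2*x*exp(x)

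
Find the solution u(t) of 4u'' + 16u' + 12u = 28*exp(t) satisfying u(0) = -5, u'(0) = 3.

Divide through by 4: u'' + 4u' + 3u = 7*exp(t).
Characteristic equation r² + 4r + 3 = 0 factors as (r + 1)(r + 3) = 0, so r = -1, -3.
Hence u_h = C1*exp(-t) + C2*exp(-3*t).
Try u_p = A*exp(t). Substituting into the equation and dividing by exp(t) gives A = 7/8, so u_p = 7*exp(t)/8.
General solution: u = 7*exp(t)/8 + C1*exp(-t) + C2*exp(-3*t).
Apply the initial conditions: u(0) = 7/8 + C1 + C2 = -5 and u'(0) = 7/8 - C1 - 3*C2 = 3. Solving gives C1 = -31/4, C2 = 15/8.

u = -31*exp(-t)/4 + 7*exp(t)/8 + 15*exp(-3*t)/8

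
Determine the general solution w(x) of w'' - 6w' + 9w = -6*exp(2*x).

Characteristic equation r² - 6r + 9 = 0 has discriminant (-6)² - 4·(9) = 0, so r = 3 is a repeated root.
Hence w_h = (C1 + C2*x)*exp(3*x).
Try w_p = A*exp(2*x). Substituting into the equation and dividing by exp(2*x) gives A = -6, so w_p = -6*exp(2*x).

w = -6*exp(2*x) + C1*exp(3*x) + C2*x*exp(3*x)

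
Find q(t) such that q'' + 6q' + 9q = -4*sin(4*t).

q = 28*sin(4*t)/625 + 96*cos(4*t)/625 + C1*exp(-3*t) + C2*t*exp(-3*t)

Characteristic equation r² + 6r + 9 = 0 has discriminant (6)² - 4·(9) = 0, so r = -3 is a repeated root.
Hence q_h = (C1 + C2*t)*exp(-3*t).
Try q_p = A*cos(4*t) + B*sin(4*t). Substituting and equating the coefficients of cos(4t) and sin(4t) gives A = 96/625, B = 28/625, so q_p = 28*sin(4*t)/625 + 96*cos(4*t)/625.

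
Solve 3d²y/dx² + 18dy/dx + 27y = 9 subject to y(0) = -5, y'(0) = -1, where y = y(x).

y = 1/3 - 16*exp(-3*x)/3 - 17*x*exp(-3*x)

Divide through by 3: y'' + 6y' + 9y = 3.
Characteristic equation r² + 6r + 9 = 0 has discriminant (6)² - 4·(9) = 0, so r = -3 is a repeated root.
Hence y_h = (C1 + C2*x)*exp(-3*x).
For the particular solution try y_p = A0. Substituting and matching coefficients of each power of x gives A0 = 1/3, so y_p = 1/3.
General solution: y = 1/3 + C1*exp(-3*x) + C2*x*exp(-3*x).
Apply the initial conditions: y(0) = 1/3 + C1 = -5 and y'(0) = C2 - 3*C1 = -1. Solving gives C1 = -16/3, C2 = -17.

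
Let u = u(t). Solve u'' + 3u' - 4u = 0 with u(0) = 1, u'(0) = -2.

Characteristic equation r² + 3r - 4 = 0 factors as (r + 4)(r - 1) = 0, so r = -4, 1.
Hence u_h = C1*exp(-4*t) + C2*exp(t).
Apply the initial conditions: u(0) = C1 + C2 = 1 and u'(0) = C2 - 4*C1 = -2. Solving gives C1 = 3/5, C2 = 2/5.

u = 2*exp(t)/5 + 3*exp(-4*t)/5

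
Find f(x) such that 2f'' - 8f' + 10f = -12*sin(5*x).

f = -3*cos(5*x)/20 + 3*sin(5*x)/20 + C1*cos(x)*exp(2*x) + C2*exp(2*x)*sin(x)

Divide through by 2: f'' - 4f' + 5f = -6*sin(5*x).
Characteristic equation r² - 4r + 5 = 0 has discriminant (-4)² - 4·(5) = -4 < 0, so r = 2 ± i.
Hence f_h = C1*cos(x)*exp(2*x) + C2*exp(2*x)*sin(x).
Try f_p = A*cos(5*x) + B*sin(5*x). Substituting and equating the coefficients of cos(5x) and sin(5x) gives A = -3/20, B = 3/20, so f_p = -3*cos(5*x)/20 + 3*sin(5*x)/20.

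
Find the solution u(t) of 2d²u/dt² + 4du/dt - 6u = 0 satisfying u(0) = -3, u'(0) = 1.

Divide through by 2: u'' + 2u' - 3u = 0.
Characteristic equation r² + 2r - 3 = 0 factors as (r - 1)(r + 3) = 0, so r = 1, -3.
Hence u_h = C1*exp(t) + C2*exp(-3*t).
Apply the initial conditions: u(0) = C1 + C2 = -3 and u'(0) = C1 - 3*C2 = 1. Solving gives C1 = -2, C2 = -1.

u = -exp(-3*t) - 2*exp(t)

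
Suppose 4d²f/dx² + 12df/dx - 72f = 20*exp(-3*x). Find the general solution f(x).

Divide through by 4: f'' + 3f' - 18f = 5*exp(-3*x).
Characteristic equation r² + 3r - 18 = 0 factors as (r + 6)(r - 3) = 0, so r = -6, 3.
Hence f_h = C1*exp(-6*x) + C2*exp(3*x).
Try f_p = A*exp(-3*x). Substituting into the equation and dividing by exp(-3*x) gives A = -5/18, so f_p = -5*exp(-3*x)/18.

f = -5*exp(-3*x)/18 + C1*exp(-6*x) + C2*exp(3*x)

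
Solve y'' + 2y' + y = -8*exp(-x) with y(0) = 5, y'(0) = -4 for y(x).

y = 5*exp(-x) + x*exp(-x) - 4*x**2*exp(-x)

Characteristic equation r² + 2r + 1 = 0 has discriminant (2)² - 4·(1) = 0, so r = -1 is a repeated root.
Hence y_h = (C1 + C2*x)*exp(-x).
Since exp(-x) solves the homogeneous equation (r = -1 is a root of multiplicity 2), multiply the trial by x^2. Try y_p = A*x^2*exp(-x). Substituting into the equation and dividing by exp(-x) gives A = -4, so y_p = -4*x^2*exp(-x).
General solution: y = C1*exp(-x) - 4*x^2*exp(-x) + C2*x*exp(-x).
Apply the initial conditions: y(0) = C1 = 5 and y'(0) = C2 - C1 = -4. Solving gives C1 = 5, C2 = 1.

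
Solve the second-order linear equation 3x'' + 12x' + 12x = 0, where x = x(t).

x = C1*exp(-2*t) + C2*t*exp(-2*t)

Divide through by 3: x'' + 4x' + 4x = 0.
Characteristic equation r² + 4r + 4 = 0 has discriminant (4)² - 4·(4) = 0, so r = -2 is a repeated root.
Hence x_h = (C1 + C2*t)*exp(-2*t).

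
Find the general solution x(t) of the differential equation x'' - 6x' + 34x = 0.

Characteristic equation r² - 6r + 34 = 0 has discriminant (-6)² - 4·(34) = -100 < 0, so r = 3 ± 5i.
Hence x_h = C1*cos(5*t)*exp(3*t) + C2*exp(3*t)*sin(5*t).

x = C1*cos(5*t)*exp(3*t) + C2*exp(3*t)*sin(5*t)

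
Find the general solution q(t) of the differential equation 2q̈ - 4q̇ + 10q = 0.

Divide through by 2: q'' - 2q' + 5q = 0.
Characteristic equation r² - 2r + 5 = 0 has discriminant (-2)² - 4·(5) = -16 < 0, so r = 1 ± 2i.
Hence q_h = C1*cos(2*t)*exp(t) + C2*exp(t)*sin(2*t).

q = C1*cos(2*t)*exp(t) + C2*exp(t)*sin(2*t)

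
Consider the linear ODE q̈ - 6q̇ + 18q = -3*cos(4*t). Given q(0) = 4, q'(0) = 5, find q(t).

Characteristic equation r² - 6r + 18 = 0 has discriminant (-6)² - 4·(18) = -36 < 0, so r = 3 ± 3i.
Hence q_h = C1*cos(3*t)*exp(3*t) + C2*exp(3*t)*sin(3*t).
Try q_p = A*cos(4*t) + B*sin(4*t). Substituting and equating the coefficients of cos(4t) and sin(4t) gives A = -3/290, B = 18/145, so q_p = -3*cos(4*t)/290 + 18*sin(4*t)/145.
General solution: q = -3*cos(4*t)/290 + 18*sin(4*t)/145 + C1*cos(3*t)*exp(3*t) + C2*exp(3*t)*sin(3*t).
Apply the initial conditions: q(0) = -3/290 + C1 = 4 and q'(0) = 72/145 + 3*C1 + 3*C2 = 5. Solving gives C1 = 1163/290, C2 = -2183/870.

q = -3*cos(4*t)/290 + 18*sin(4*t)/145 - 2183*exp(3*t)*sin(3*t)/870 + 1163*cos(3*t)*exp(3*t)/290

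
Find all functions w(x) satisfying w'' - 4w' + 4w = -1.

Characteristic equation r² - 4r + 4 = 0 has discriminant (-4)² - 4·(4) = 0, so r = 2 is a repeated root.
Hence w_h = (C1 + C2*x)*exp(2*x).
For the particular solution try w_p = A0. Substituting and matching coefficients of each power of x gives A0 = -1/4, so w_p = -1/4.

w = -1/4 + C1*exp(2*x) + C2*x*exp(2*x)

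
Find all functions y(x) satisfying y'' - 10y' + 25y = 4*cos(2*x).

Characteristic equation r² - 10r + 25 = 0 has discriminant (-10)² - 4·(25) = 0, so r = 5 is a repeated root.
Hence y_h = (C1 + C2*x)*exp(5*x).
Try y_p = A*cos(2*x) + B*sin(2*x). Substituting and equating the coefficients of cos(2x) and sin(2x) gives A = 84/841, B = -80/841, so y_p = -80*sin(2*x)/841 + 84*cos(2*x)/841.

y = -80*sin(2*x)/841 + 84*cos(2*x)/841 + C1*exp(5*x) + C2*x*exp(5*x)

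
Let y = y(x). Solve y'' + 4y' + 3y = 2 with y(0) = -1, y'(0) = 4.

Characteristic equation r² + 4r + 3 = 0 factors as (r + 1)(r + 3) = 0, so r = -1, -3.
Hence y_h = C1*exp(-x) + C2*exp(-3*x).
For the particular solution try y_p = A0. Substituting and matching coefficients of each power of x gives A0 = 2/3, so y_p = 2/3.
General solution: y = 2/3 + C1*exp(-x) + C2*exp(-3*x).
Apply the initial conditions: y(0) = 2/3 + C1 + C2 = -1 and y'(0) = -C1 - 3*C2 = 4. Solving gives C1 = -1/2, C2 = -7/6.

y = 2/3 - 7*exp(-3*x)/6 - exp(-x)/2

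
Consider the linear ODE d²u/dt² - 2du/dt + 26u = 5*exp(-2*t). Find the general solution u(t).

Characteristic equation r² - 2r + 26 = 0 has discriminant (-2)² - 4·(26) = -100 < 0, so r = 1 ± 5i.
Hence u_h = C1*cos(5*t)*exp(t) + C2*exp(t)*sin(5*t).
Try u_p = A*exp(-2*t). Substituting into the equation and dividing by exp(-2*t) gives A = 5/34, so u_p = 5*exp(-2*t)/34.

u = 5*exp(-2*t)/34 + C1*cos(5*t)*exp(t) + C2*exp(t)*sin(5*t)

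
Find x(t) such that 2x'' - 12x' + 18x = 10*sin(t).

x = 2*sin(t)/5 + 3*cos(t)/10 + C1*exp(3*t) + C2*t*exp(3*t)

Divide through by 2: x'' - 6x' + 9x = 5*sin(t).
Characteristic equation r² - 6r + 9 = 0 has discriminant (-6)² - 4·(9) = 0, so r = 3 is a repeated root.
Hence x_h = (C1 + C2*t)*exp(3*t).
Try x_p = A*cos(t) + B*sin(t). Substituting and equating the coefficients of cos(t) and sin(t) gives A = 3/10, B = 2/5, so x_p = 2*sin(t)/5 + 3*cos(t)/10.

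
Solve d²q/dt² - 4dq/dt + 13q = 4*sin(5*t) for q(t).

q = -3*sin(5*t)/34 + 5*cos(5*t)/34 + C1*cos(3*t)*exp(2*t) + C2*exp(2*t)*sin(3*t)

Characteristic equation r² - 4r + 13 = 0 has discriminant (-4)² - 4·(13) = -36 < 0, so r = 2 ± 3i.
Hence q_h = C1*cos(3*t)*exp(2*t) + C2*exp(2*t)*sin(3*t).
Try q_p = A*cos(5*t) + B*sin(5*t). Substituting and equating the coefficients of cos(5t) and sin(5t) gives A = 5/34, B = -3/34, so q_p = -3*sin(5*t)/34 + 5*cos(5*t)/34.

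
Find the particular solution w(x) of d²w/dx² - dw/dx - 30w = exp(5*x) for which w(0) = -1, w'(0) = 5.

w = -109*exp(-5*x)/110 - exp(5*x)/10 + exp(6*x)/11

Characteristic equation r² - r - 30 = 0 factors as (r - 6)(r + 5) = 0, so r = 6, -5.
Hence w_h = C1*exp(6*x) + C2*exp(-5*x).
Try w_p = A*exp(5*x). Substituting into the equation and dividing by exp(5*x) gives A = -1/10, so w_p = -exp(5*x)/10.
General solution: w = -exp(5*x)/10 + C1*exp(6*x) + C2*exp(-5*x).
Apply the initial conditions: w(0) = -1/10 + C1 + C2 = -1 and w'(0) = -1/2 - 5*C2 + 6*C1 = 5. Solving gives C1 = 1/11, C2 = -109/110.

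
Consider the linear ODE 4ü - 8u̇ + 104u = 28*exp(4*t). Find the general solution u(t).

u = 7*exp(4*t)/34 + C1*cos(5*t)*exp(t) + C2*exp(t)*sin(5*t)

Divide through by 4: u'' - 2u' + 26u = 7*exp(4*t).
Characteristic equation r² - 2r + 26 = 0 has discriminant (-2)² - 4·(26) = -100 < 0, so r = 1 ± 5i.
Hence u_h = C1*cos(5*t)*exp(t) + C2*exp(t)*sin(5*t).
Try u_p = A*exp(4*t). Substituting into the equation and dividing by exp(4*t) gives A = 7/34, so u_p = 7*exp(4*t)/34.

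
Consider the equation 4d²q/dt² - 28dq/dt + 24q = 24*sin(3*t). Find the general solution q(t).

Divide through by 4: q'' - 7q' + 6q = 6*sin(3*t).
Characteristic equation r² - 7r + 6 = 0 factors as (r - 6)(r - 1) = 0, so r = 6, 1.
Hence q_h = C1*exp(6*t) + C2*exp(t).
Try q_p = A*cos(3*t) + B*sin(3*t). Substituting and equating the coefficients of cos(3t) and sin(3t) gives A = 7/25, B = -1/25, so q_p = -sin(3*t)/25 + 7*cos(3*t)/25.

q = -sin(3*t)/25 + 7*cos(3*t)/25 + C1*exp(6*t) + C2*exp(t)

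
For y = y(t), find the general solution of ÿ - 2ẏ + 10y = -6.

Characteristic equation r² - 2r + 10 = 0 has discriminant (-2)² - 4·(10) = -36 < 0, so r = 1 ± 3i.
Hence y_h = C1*cos(3*t)*exp(t) + C2*exp(t)*sin(3*t).
For the particular solution try y_p = A0. Substituting and matching coefficients of each power of t gives A0 = -3/5, so y_p = -3/5.

y = -3/5 + C1*cos(3*t)*exp(t) + C2*exp(t)*sin(3*t)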